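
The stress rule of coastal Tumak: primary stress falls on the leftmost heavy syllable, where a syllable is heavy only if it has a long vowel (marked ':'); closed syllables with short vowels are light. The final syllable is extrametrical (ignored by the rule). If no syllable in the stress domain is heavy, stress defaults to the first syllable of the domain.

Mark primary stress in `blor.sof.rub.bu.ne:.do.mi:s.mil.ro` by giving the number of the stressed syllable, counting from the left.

5

The final syllable (9, ro) is extrametrical; the stress domain is syllables 1–8.
Weights: 1 blor L, 2 sof L, 3 rub L, 4 bu L, 5 ne: H, 6 do L, 7 mi:s H, 8 mil L.
Heavy syllables in the domain: 5, 7. The leftmost is syllable 5 (ne:).
Primary stress: syllable 5 → blor.sof.rub.bu.ˈne:.do.mi:s.mil.ro.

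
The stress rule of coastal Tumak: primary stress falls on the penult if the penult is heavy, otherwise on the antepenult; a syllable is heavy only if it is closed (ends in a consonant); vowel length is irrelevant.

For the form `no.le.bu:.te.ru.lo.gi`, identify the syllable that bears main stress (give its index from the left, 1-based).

Weights: 5 ru L, 6 lo L, 7 gi L.
The penult (syllable 6, lo) is light, so stress falls on the antepenult (syllable 5, ru).
Primary stress: syllable 5 → no.le.bu:.te.ˈru.lo.gi.

5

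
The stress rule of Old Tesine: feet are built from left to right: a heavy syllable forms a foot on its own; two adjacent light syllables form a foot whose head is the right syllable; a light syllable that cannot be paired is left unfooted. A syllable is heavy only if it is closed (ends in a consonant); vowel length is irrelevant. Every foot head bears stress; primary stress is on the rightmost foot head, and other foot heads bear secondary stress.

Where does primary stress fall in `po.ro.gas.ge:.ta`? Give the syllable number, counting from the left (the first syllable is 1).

5

Weights: 1 po L, 2 ro L, 3 gas H, 4 ge: L, 5 ta L.
Parse left to right (heavy = foot alone; LL = one foot; stranded L unfooted): (po.ˈro) (ˈgas) (ge:.ˈta).
Foot heads: 2, 3, 5.
Primary stress on the rightmost head = syllable 5.
Primary stress: syllable 5 → po.ro.gas.ge:.ˈta.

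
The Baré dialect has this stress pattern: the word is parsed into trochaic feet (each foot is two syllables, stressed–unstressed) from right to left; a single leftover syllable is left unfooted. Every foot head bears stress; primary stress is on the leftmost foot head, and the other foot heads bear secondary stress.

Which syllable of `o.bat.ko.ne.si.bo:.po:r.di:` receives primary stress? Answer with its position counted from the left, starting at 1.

1

Parse right to left into trochaic (ˈσσ) feet: (ˈo.bat) (ˈko.ne) (ˈsi.bo:) (ˈpo:r.di:).
Foot heads (stressed positions): 1, 3, 5, 7.
End Rule Leftmost: primary stress on the leftmost head = syllable 1.
Primary stress: syllable 1 → ˈo.bat.ko.ne.si.bo:.po:r.di:.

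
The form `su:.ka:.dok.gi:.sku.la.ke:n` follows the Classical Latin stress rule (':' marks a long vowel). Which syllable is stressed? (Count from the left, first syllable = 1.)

Classical Latin: stress the penult if heavy (long vowel or closed), else the antepenult.
Weights: 5 sku L, 6 la L, 7 ke:n H.
The penult (syllable 6, la) is light, so stress falls on the antepenult (syllable 5, sku).
Stress on syllable 5: su:.ka:.dok.gi:.ˈsku.la.ke:n.

5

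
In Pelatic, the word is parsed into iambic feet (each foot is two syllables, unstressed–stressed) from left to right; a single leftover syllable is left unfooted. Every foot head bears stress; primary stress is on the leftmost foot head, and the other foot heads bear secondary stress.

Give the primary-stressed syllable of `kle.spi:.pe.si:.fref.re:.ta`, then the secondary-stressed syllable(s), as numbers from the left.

Parse left to right into iambic (σˈσ) feet: (kle.ˈspi:) (pe.ˈsi:) (fref.ˈre:) ta. Syllable 7 is left unfooted.
Foot heads (stressed positions): 2, 4, 6.
End Rule Leftmost: primary stress on the leftmost head = syllable 2.
Secondary stress on 4, 6: kle.ˈspi:.pe.ˌsi:.fref.ˌre:.ta.

primary 2, secondary 4, 6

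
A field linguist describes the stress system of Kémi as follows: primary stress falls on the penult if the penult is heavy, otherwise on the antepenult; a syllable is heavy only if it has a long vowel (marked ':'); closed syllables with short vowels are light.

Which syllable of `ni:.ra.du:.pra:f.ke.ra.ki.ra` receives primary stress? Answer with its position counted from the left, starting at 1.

6

Weights: 6 ra L, 7 ki L, 8 ra L.
The penult (syllable 7, ki) is light, so stress falls on the antepenult (syllable 6, ra).
Primary stress: syllable 6 → ni:.ra.du:.pra:f.ke.ˈra.ki.ra.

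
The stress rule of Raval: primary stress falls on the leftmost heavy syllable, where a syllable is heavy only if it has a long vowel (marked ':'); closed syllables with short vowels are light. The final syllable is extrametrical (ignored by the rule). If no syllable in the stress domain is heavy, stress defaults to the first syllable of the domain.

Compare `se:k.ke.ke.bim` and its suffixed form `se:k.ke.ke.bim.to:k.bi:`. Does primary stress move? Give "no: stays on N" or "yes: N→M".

Base `se:k.ke.ke.bim` (4 syllables):
  The final syllable (4, bim) is extrametrical; the stress domain is syllables 1–3.
  Weights: 1 se:k H, 2 ke L, 3 ke L.
  Heavy syllables in the domain: 1. The leftmost is syllable 1 (se:k).
  → primary stress on syllable 1.
Suffixed `se:k.ke.ke.bim.to:k.bi:` (6 syllables):
  The final syllable (6, bi:) is extrametrical; the stress domain is syllables 1–5.
  Weights: 1 se:k H, 2 ke L, 3 ke L, 4 bim L, 5 to:k H.
  Heavy syllables in the domain: 1, 5. The leftmost is syllable 1 (se:k).
  → primary stress on syllable 1.

no: stays on 1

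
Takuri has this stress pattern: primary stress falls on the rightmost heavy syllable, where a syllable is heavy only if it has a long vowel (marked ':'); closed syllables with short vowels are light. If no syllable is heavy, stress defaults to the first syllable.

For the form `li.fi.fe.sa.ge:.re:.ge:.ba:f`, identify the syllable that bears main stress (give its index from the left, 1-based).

Weights: 1 li L, 2 fi L, 3 fe L, 4 sa L, 5 ge: H, 6 re: H, 7 ge: H, 8 ba:f H.
Heavy syllables in the domain: 5, 6, 7, 8. The rightmost is syllable 8 (ba:f).
Primary stress: syllable 8 → li.fi.fe.sa.ge:.re:.ge:.ˈba:f.

8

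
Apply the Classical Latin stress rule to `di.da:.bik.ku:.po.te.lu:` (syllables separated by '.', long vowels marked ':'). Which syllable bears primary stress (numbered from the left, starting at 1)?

Classical Latin: stress the penult if heavy (long vowel or closed), else the antepenult.
Weights: 5 po L, 6 te L, 7 lu: H.
The penult (syllable 6, te) is light, so stress falls on the antepenult (syllable 5, po).
Stress on syllable 5: di.da:.bik.ku:.ˈpo.te.lu:.

5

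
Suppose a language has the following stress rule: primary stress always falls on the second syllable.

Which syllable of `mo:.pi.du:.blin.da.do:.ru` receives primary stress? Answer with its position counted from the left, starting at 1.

2

The word has 7 syllables; the second syllable is syllable 2 (pi).
Primary stress: syllable 2 → mo:.ˈpi.du:.blin.da.do:.ru.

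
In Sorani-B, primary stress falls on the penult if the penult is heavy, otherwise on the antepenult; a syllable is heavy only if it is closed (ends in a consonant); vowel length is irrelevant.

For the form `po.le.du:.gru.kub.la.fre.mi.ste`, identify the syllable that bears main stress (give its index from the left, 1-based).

7

Weights: 7 fre L, 8 mi L, 9 ste L.
The penult (syllable 8, mi) is light, so stress falls on the antepenult (syllable 7, fre).
Primary stress: syllable 7 → po.le.du:.gru.kub.la.ˈfre.mi.ste.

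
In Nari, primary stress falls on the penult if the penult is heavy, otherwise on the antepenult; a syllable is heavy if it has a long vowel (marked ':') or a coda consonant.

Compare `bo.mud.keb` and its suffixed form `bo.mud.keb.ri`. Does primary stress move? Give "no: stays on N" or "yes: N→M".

yes: 2→3

Base `bo.mud.keb` (3 syllables):
  Weights: 1 bo L, 2 mud H, 3 keb H.
  The penult (syllable 2, mud) is heavy, so it takes stress.
  → primary stress on syllable 2.
Suffixed `bo.mud.keb.ri` (4 syllables):
  Weights: 2 mud H, 3 keb H, 4 ri L.
  The penult (syllable 3, keb) is heavy, so it takes stress.
  → primary stress on syllable 3.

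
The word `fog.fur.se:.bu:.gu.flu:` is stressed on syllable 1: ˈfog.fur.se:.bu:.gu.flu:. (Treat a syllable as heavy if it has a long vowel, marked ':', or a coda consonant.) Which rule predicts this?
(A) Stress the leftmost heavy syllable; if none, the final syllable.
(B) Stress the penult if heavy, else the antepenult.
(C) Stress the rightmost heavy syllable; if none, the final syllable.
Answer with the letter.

A

Rule A → syllable 1 ✓.
Rule B → syllable 4 (observed: 1).
Rule C → syllable 6 (observed: 1).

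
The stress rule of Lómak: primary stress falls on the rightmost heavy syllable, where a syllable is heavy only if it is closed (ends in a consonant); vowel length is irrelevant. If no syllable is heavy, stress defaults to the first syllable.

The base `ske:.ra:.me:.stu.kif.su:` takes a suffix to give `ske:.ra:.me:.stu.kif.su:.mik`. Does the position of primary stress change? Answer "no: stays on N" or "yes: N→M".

Base `ske:.ra:.me:.stu.kif.su:` (6 syllables):
  Weights: 1 ske: L, 2 ra: L, 3 me: L, 4 stu L, 5 kif H, 6 su: L.
  Heavy syllables in the domain: 5. The rightmost is syllable 5 (kif).
  → primary stress on syllable 5.
Suffixed `ske:.ra:.me:.stu.kif.su:.mik` (7 syllables):
  Weights: 1 ske: L, 2 ra: L, 3 me: L, 4 stu L, 5 kif H, 6 su: L, 7 mik H.
  Heavy syllables in the domain: 5, 7. The rightmost is syllable 7 (mik).
  → primary stress on syllable 7.

yes: 5→7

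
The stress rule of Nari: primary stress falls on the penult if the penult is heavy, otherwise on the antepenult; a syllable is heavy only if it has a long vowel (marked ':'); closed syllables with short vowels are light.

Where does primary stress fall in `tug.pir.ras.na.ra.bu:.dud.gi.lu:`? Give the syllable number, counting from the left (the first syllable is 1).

7

Weights: 7 dud L, 8 gi L, 9 lu: H.
The penult (syllable 8, gi) is light, so stress falls on the antepenult (syllable 7, dud).
Primary stress: syllable 7 → tug.pir.ras.na.ra.bu:.ˈdud.gi.lu:.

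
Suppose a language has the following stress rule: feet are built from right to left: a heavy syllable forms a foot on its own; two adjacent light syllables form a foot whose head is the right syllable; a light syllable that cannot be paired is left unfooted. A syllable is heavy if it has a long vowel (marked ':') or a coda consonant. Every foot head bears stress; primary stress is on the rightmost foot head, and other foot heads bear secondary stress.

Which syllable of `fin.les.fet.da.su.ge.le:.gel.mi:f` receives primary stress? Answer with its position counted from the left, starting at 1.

9

Weights: 1 fin H, 2 les H, 3 fet H, 4 da L, 5 su L, 6 ge L, 7 le: H, 8 gel H, 9 mi:f H.
Parse right to left (heavy = foot alone; LL = one foot; stranded L unfooted): (ˈfin) (ˈles) (ˈfet) da (su.ˈge) (ˈle:) (ˈgel) (ˈmi:f).
Foot heads: 1, 2, 3, 6, 7, 8, 9.
Primary stress on the rightmost head = syllable 9.
Primary stress: syllable 9 → fin.les.fet.da.su.ge.le:.gel.ˈmi:f.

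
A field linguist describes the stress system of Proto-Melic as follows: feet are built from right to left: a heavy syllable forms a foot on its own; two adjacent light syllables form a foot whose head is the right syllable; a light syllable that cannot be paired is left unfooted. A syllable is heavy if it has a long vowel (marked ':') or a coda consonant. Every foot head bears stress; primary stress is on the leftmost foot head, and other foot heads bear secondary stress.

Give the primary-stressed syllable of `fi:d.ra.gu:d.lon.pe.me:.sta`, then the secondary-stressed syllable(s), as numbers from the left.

primary 1, secondary 3, 4, 6

Weights: 1 fi:d H, 2 ra L, 3 gu:d H, 4 lon H, 5 pe L, 6 me: H, 7 sta L.
Parse right to left (heavy = foot alone; LL = one foot; stranded L unfooted): (ˈfi:d) ra (ˈgu:d) (ˈlon) pe (ˈme:) sta.
Foot heads: 1, 3, 4, 6.
Primary stress on the leftmost head = syllable 1.
Secondary stress on 3, 4, 6: ˈfi:d.ra.ˌgu:d.ˌlon.pe.ˌme:.sta.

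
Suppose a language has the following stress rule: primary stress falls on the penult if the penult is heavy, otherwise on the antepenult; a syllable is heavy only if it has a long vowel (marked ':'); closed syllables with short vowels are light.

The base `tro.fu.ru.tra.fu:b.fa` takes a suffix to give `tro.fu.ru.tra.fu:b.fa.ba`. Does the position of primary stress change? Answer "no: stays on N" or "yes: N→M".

Base `tro.fu.ru.tra.fu:b.fa` (6 syllables):
  Weights: 4 tra L, 5 fu:b H, 6 fa L.
  The penult (syllable 5, fu:b) is heavy, so it takes stress.
  → primary stress on syllable 5.
Suffixed `tro.fu.ru.tra.fu:b.fa.ba` (7 syllables):
  Weights: 5 fu:b H, 6 fa L, 7 ba L.
  The penult (syllable 6, fa) is light, so stress falls on the antepenult (syllable 5, fu:b).
  → primary stress on syllable 5.

no: stays on 5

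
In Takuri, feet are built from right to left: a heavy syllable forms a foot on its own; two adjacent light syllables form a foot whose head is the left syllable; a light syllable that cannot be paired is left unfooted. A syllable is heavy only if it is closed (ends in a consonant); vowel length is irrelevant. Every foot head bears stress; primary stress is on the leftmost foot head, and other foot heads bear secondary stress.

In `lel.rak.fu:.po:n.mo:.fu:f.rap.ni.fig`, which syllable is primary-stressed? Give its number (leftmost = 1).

Weights: 1 lel H, 2 rak H, 3 fu: L, 4 po:n H, 5 mo: L, 6 fu:f H, 7 rap H, 8 ni L, 9 fig H.
Parse right to left (heavy = foot alone; LL = one foot; stranded L unfooted): (ˈlel) (ˈrak) fu: (ˈpo:n) mo: (ˈfu:f) (ˈrap) ni (ˈfig).
Foot heads: 1, 2, 4, 6, 7, 9.
Primary stress on the leftmost head = syllable 1.
Primary stress: syllable 1 → ˈlel.rak.fu:.po:n.mo:.fu:f.rap.ni.fig.

1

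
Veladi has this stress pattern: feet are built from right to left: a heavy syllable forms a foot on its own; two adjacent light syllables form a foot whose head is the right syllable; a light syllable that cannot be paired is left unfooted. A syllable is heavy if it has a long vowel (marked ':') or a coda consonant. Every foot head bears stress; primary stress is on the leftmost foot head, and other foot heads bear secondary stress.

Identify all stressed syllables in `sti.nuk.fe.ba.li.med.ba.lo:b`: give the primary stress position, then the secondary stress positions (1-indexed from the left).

primary 2, secondary 5, 6, 8

Weights: 1 sti L, 2 nuk H, 3 fe L, 4 ba L, 5 li L, 6 med H, 7 ba L, 8 lo:b H.
Parse right to left (heavy = foot alone; LL = one foot; stranded L unfooted): sti (ˈnuk) fe (ba.ˈli) (ˈmed) ba (ˈlo:b).
Foot heads: 2, 5, 6, 8.
Primary stress on the leftmost head = syllable 2.
Secondary stress on 5, 6, 8: sti.ˈnuk.fe.ba.ˌli.ˌmed.ba.ˌlo:b.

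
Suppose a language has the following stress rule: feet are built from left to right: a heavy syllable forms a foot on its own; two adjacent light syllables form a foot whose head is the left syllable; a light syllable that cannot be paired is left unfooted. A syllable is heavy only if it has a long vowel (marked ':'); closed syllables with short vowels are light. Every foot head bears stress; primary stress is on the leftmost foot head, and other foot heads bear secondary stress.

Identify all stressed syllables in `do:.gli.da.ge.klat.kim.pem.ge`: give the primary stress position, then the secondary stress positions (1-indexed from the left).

primary 1, secondary 2, 4, 6

Weights: 1 do: H, 2 gli L, 3 da L, 4 ge L, 5 klat L, 6 kim L, 7 pem L, 8 ge L.
Parse left to right (heavy = foot alone; LL = one foot; stranded L unfooted): (ˈdo:) (ˈgli.da) (ˈge.klat) (ˈkim.pem) ge.
Foot heads: 1, 2, 4, 6.
Primary stress on the leftmost head = syllable 1.
Secondary stress on 2, 4, 6: ˈdo:.ˌgli.da.ˌge.klat.ˌkim.pem.ge.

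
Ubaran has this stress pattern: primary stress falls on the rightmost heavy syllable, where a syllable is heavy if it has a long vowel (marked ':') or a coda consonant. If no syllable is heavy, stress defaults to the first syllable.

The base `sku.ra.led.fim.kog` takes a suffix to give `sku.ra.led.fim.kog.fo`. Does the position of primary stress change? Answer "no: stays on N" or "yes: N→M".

Base `sku.ra.led.fim.kog` (5 syllables):
  Weights: 1 sku L, 2 ra L, 3 led H, 4 fim H, 5 kog H.
  Heavy syllables in the domain: 3, 4, 5. The rightmost is syllable 5 (kog).
  → primary stress on syllable 5.
Suffixed `sku.ra.led.fim.kog.fo` (6 syllables):
  Weights: 1 sku L, 2 ra L, 3 led H, 4 fim H, 5 kog H, 6 fo L.
  Heavy syllables in the domain: 3, 4, 5. The rightmost is syllable 5 (kog).
  → primary stress on syllable 5.

no: stays on 5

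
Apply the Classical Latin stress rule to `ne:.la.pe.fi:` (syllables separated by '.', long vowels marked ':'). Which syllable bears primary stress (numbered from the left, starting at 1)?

Classical Latin: stress the penult if heavy (long vowel or closed), else the antepenult.
Weights: 2 la L, 3 pe L, 4 fi: H.
The penult (syllable 3, pe) is light, so stress falls on the antepenult (syllable 2, la).
Stress on syllable 2: ne:.ˈla.pe.fi:.

2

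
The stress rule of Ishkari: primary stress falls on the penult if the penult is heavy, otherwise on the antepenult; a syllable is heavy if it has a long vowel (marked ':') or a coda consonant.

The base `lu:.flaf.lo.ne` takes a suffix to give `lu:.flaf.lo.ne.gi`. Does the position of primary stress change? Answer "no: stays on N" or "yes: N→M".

yes: 2→3

Base `lu:.flaf.lo.ne` (4 syllables):
  Weights: 2 flaf H, 3 lo L, 4 ne L.
  The penult (syllable 3, lo) is light, so stress falls on the antepenult (syllable 2, flaf).
  → primary stress on syllable 2.
Suffixed `lu:.flaf.lo.ne.gi` (5 syllables):
  Weights: 3 lo L, 4 ne L, 5 gi L.
  The penult (syllable 4, ne) is light, so stress falls on the antepenult (syllable 3, lo).
  → primary stress on syllable 3.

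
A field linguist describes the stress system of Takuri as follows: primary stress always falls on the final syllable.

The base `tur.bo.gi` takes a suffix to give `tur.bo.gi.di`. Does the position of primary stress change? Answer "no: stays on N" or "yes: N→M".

Base `tur.bo.gi` (3 syllables):
  The word has 3 syllables; the final syllable is syllable 3 (gi).
  → primary stress on syllable 3.
Suffixed `tur.bo.gi.di` (4 syllables):
  The word has 4 syllables; the final syllable is syllable 4 (di).
  → primary stress on syllable 4.

yes: 3→4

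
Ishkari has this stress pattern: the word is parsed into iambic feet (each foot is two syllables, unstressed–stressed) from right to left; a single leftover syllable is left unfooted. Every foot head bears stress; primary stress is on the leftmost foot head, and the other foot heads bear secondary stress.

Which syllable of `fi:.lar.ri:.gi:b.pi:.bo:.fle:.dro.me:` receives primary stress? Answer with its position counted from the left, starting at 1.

Parse right to left into iambic (σˈσ) feet: fi: (lar.ˈri:) (gi:b.ˈpi:) (bo:.ˈfle:) (dro.ˈme:). Syllable 1 is left unfooted.
Foot heads (stressed positions): 3, 5, 7, 9.
End Rule Leftmost: primary stress on the leftmost head = syllable 3.
Primary stress: syllable 3 → fi:.lar.ˈri:.gi:b.pi:.bo:.fle:.dro.me:.

3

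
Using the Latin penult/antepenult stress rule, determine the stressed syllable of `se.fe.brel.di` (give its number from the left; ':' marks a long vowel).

Classical Latin: stress the penult if heavy (long vowel or closed), else the antepenult.
Weights: 2 fe L, 3 brel H, 4 di L.
The penult (syllable 3, brel) is heavy, so it takes stress.
Stress on syllable 3: se.fe.ˈbrel.di.

3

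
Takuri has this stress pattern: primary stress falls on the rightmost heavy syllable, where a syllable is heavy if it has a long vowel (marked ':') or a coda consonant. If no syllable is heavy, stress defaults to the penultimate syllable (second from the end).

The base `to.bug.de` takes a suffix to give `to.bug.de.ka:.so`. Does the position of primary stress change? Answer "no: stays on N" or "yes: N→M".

Base `to.bug.de` (3 syllables):
  Weights: 1 to L, 2 bug H, 3 de L.
  Heavy syllables in the domain: 2. The rightmost is syllable 2 (bug).
  → primary stress on syllable 2.
Suffixed `to.bug.de.ka:.so` (5 syllables):
  Weights: 1 to L, 2 bug H, 3 de L, 4 ka: H, 5 so L.
  Heavy syllables in the domain: 2, 4. The rightmost is syllable 4 (ka:).
  → primary stress on syllable 4.

yes: 2→4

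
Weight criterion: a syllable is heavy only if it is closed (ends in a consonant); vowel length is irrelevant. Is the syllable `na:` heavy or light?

`na:`: long vowel, open (no coda). Open (no coda) → light.

light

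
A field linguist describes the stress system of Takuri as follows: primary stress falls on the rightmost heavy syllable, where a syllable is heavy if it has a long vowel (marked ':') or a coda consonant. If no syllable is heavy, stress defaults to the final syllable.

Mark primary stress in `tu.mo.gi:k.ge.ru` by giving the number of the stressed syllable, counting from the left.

Weights: 1 tu L, 2 mo L, 3 gi:k H, 4 ge L, 5 ru L.
Heavy syllables in the domain: 3. The rightmost is syllable 3 (gi:k).
Primary stress: syllable 3 → tu.mo.ˈgi:k.ge.ru.

3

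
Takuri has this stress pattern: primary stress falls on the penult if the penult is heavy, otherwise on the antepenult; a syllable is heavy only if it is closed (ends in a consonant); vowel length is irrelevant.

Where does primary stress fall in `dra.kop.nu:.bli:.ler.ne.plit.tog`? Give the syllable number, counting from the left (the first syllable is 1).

7

Weights: 6 ne L, 7 plit H, 8 tog H.
The penult (syllable 7, plit) is heavy, so it takes stress.
Primary stress: syllable 7 → dra.kop.nu:.bli:.ler.ne.ˈplit.tog.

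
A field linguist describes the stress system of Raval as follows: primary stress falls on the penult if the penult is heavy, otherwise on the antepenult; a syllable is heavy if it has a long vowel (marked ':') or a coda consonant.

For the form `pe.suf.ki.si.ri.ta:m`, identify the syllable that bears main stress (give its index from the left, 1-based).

Weights: 4 si L, 5 ri L, 6 ta:m H.
The penult (syllable 5, ri) is light, so stress falls on the antepenult (syllable 4, si).
Primary stress: syllable 4 → pe.suf.ki.ˈsi.ri.ta:m.

4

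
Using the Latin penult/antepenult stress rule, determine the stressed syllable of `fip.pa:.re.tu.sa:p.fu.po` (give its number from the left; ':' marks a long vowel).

5

Classical Latin: stress the penult if heavy (long vowel or closed), else the antepenult.
Weights: 5 sa:p H, 6 fu L, 7 po L.
The penult (syllable 6, fu) is light, so stress falls on the antepenult (syllable 5, sa:p).
Stress on syllable 5: fip.pa:.re.tu.ˈsa:p.fu.po.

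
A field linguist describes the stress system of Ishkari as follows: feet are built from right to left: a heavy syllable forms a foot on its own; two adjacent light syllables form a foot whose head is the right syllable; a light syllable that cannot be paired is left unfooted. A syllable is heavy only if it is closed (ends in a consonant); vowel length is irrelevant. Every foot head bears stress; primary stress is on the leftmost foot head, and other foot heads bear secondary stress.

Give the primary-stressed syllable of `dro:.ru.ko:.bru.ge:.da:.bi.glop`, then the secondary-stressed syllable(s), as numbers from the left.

primary 3, secondary 5, 7, 8

Weights: 1 dro: L, 2 ru L, 3 ko: L, 4 bru L, 5 ge: L, 6 da: L, 7 bi L, 8 glop H.
Parse right to left (heavy = foot alone; LL = one foot; stranded L unfooted): dro: (ru.ˈko:) (bru.ˈge:) (da:.ˈbi) (ˈglop).
Foot heads: 3, 5, 7, 8.
Primary stress on the leftmost head = syllable 3.
Secondary stress on 5, 7, 8: dro:.ru.ˈko:.bru.ˌge:.da:.ˌbi.ˌglop.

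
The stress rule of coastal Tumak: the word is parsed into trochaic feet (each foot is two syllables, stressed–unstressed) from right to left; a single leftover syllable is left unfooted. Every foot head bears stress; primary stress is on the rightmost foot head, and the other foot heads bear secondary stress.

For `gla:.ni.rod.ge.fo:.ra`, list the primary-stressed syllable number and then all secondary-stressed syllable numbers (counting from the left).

primary 5, secondary 1, 3

Parse right to left into trochaic (ˈσσ) feet: (ˈgla:.ni) (ˈrod.ge) (ˈfo:.ra).
Foot heads (stressed positions): 1, 3, 5.
End Rule Rightmost: primary stress on the rightmost head = syllable 5.
Secondary stress on 1, 3: ˌgla:.ni.ˌrod.ge.ˈfo:.ra.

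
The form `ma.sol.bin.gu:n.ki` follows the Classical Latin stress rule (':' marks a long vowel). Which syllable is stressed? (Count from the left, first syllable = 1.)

4

Classical Latin: stress the penult if heavy (long vowel or closed), else the antepenult.
Weights: 3 bin H, 4 gu:n H, 5 ki L.
The penult (syllable 4, gu:n) is heavy, so it takes stress.
Stress on syllable 4: ma.sol.bin.ˈgu:n.ki.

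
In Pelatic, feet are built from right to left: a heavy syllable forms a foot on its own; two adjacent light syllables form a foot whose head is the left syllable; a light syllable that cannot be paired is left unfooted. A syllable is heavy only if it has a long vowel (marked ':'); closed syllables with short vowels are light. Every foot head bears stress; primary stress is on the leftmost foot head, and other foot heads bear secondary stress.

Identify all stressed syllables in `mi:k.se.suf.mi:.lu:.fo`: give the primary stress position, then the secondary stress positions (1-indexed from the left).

Weights: 1 mi:k H, 2 se L, 3 suf L, 4 mi: H, 5 lu: H, 6 fo L.
Parse right to left (heavy = foot alone; LL = one foot; stranded L unfooted): (ˈmi:k) (ˈse.suf) (ˈmi:) (ˈlu:) fo.
Foot heads: 1, 2, 4, 5.
Primary stress on the leftmost head = syllable 1.
Secondary stress on 2, 4, 5: ˈmi:k.ˌse.suf.ˌmi:.ˌlu:.fo.

primary 1, secondary 2, 4, 5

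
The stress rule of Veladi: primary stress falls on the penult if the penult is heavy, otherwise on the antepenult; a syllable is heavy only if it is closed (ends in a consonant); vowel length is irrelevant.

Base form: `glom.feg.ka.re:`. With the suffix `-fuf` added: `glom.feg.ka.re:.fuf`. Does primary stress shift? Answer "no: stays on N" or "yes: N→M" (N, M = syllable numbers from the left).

yes: 2→3

Base `glom.feg.ka.re:` (4 syllables):
  Weights: 2 feg H, 3 ka L, 4 re: L.
  The penult (syllable 3, ka) is light, so stress falls on the antepenult (syllable 2, feg).
  → primary stress on syllable 2.
Suffixed `glom.feg.ka.re:.fuf` (5 syllables):
  Weights: 3 ka L, 4 re: L, 5 fuf H.
  The penult (syllable 4, re:) is light, so stress falls on the antepenult (syllable 3, ka).
  → primary stress on syllable 3.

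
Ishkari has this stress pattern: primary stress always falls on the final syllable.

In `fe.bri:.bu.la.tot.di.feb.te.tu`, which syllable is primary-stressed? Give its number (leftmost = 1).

The word has 9 syllables; the final syllable is syllable 9 (tu).
Primary stress: syllable 9 → fe.bri:.bu.la.tot.di.feb.te.ˈtu.

9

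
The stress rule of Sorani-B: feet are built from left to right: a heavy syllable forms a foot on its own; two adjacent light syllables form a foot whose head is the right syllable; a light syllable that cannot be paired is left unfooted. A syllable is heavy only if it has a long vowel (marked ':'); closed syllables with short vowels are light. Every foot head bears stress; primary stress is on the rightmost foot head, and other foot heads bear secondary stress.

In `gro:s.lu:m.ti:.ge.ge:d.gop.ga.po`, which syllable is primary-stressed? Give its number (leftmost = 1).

Weights: 1 gro:s H, 2 lu:m H, 3 ti: H, 4 ge L, 5 ge:d H, 6 gop L, 7 ga L, 8 po L.
Parse left to right (heavy = foot alone; LL = one foot; stranded L unfooted): (ˈgro:s) (ˈlu:m) (ˈti:) ge (ˈge:d) (gop.ˈga) po.
Foot heads: 1, 2, 3, 5, 7.
Primary stress on the rightmost head = syllable 7.
Primary stress: syllable 7 → gro:s.lu:m.ti:.ge.ge:d.gop.ˈga.po.

7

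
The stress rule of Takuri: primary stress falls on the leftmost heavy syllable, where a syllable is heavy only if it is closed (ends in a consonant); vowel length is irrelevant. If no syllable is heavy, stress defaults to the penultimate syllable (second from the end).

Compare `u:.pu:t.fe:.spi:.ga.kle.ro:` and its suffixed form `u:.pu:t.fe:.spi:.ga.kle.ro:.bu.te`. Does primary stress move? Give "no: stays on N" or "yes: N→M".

no: stays on 2

Base `u:.pu:t.fe:.spi:.ga.kle.ro:` (7 syllables):
  Weights: 1 u: L, 2 pu:t H, 3 fe: L, 4 spi: L, 5 ga L, 6 kle L, 7 ro: L.
  Heavy syllables in the domain: 2. The leftmost is syllable 2 (pu:t).
  → primary stress on syllable 2.
Suffixed `u:.pu:t.fe:.spi:.ga.kle.ro:.bu.te` (9 syllables):
  Weights: 1 u: L, 2 pu:t H, 3 fe: L, 4 spi: L, 5 ga L, 6 kle L, 7 ro: L, 8 bu L, 9 te L.
  Heavy syllables in the domain: 2. The leftmost is syllable 2 (pu:t).
  → primary stress on syllable 2.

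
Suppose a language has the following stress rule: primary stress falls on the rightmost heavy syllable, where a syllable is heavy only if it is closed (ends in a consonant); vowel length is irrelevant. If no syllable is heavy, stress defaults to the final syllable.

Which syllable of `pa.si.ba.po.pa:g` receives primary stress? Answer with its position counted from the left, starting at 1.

Weights: 1 pa L, 2 si L, 3 ba L, 4 po L, 5 pa:g H.
Heavy syllables in the domain: 5. The rightmost is syllable 5 (pa:g).
Primary stress: syllable 5 → pa.si.ba.po.ˈpa:g.

5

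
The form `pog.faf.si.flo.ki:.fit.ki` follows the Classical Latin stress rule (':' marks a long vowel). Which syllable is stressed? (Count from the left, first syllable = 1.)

6

Classical Latin: stress the penult if heavy (long vowel or closed), else the antepenult.
Weights: 5 ki: H, 6 fit H, 7 ki L.
The penult (syllable 6, fit) is heavy, so it takes stress.
Stress on syllable 6: pog.faf.si.flo.ki:.ˈfit.ki.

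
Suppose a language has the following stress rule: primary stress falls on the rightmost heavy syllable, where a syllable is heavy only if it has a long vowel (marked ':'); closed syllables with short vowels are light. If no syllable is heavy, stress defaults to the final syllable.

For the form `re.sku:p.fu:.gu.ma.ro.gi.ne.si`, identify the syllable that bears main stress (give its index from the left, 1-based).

Weights: 1 re L, 2 sku:p H, 3 fu: H, 4 gu L, 5 ma L, 6 ro L, 7 gi L, 8 ne L, 9 si L.
Heavy syllables in the domain: 2, 3. The rightmost is syllable 3 (fu:).
Primary stress: syllable 3 → re.sku:p.ˈfu:.gu.ma.ro.gi.ne.si.

3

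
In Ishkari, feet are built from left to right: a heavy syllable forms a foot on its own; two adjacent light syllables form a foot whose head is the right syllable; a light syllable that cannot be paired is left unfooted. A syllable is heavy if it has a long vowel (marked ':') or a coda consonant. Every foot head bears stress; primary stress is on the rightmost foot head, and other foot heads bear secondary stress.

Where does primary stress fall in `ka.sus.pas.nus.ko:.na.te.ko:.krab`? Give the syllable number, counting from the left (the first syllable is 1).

9

Weights: 1 ka L, 2 sus H, 3 pas H, 4 nus H, 5 ko: H, 6 na L, 7 te L, 8 ko: H, 9 krab H.
Parse left to right (heavy = foot alone; LL = one foot; stranded L unfooted): ka (ˈsus) (ˈpas) (ˈnus) (ˈko:) (na.ˈte) (ˈko:) (ˈkrab).
Foot heads: 2, 3, 4, 5, 7, 8, 9.
Primary stress on the rightmost head = syllable 9.
Primary stress: syllable 9 → ka.sus.pas.nus.ko:.na.te.ko:.ˈkrab.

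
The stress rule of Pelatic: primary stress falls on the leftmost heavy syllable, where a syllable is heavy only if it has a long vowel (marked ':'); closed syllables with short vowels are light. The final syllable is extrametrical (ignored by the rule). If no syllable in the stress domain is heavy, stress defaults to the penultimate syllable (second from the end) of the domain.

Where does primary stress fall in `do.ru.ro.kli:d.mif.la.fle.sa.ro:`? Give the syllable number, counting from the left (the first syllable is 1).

4

The final syllable (9, ro:) is extrametrical; the stress domain is syllables 1–8.
Weights: 1 do L, 2 ru L, 3 ro L, 4 kli:d H, 5 mif L, 6 la L, 7 fle L, 8 sa L.
Heavy syllables in the domain: 4. The leftmost is syllable 4 (kli:d).
Primary stress: syllable 4 → do.ru.ro.ˈkli:d.mif.la.fle.sa.ro:.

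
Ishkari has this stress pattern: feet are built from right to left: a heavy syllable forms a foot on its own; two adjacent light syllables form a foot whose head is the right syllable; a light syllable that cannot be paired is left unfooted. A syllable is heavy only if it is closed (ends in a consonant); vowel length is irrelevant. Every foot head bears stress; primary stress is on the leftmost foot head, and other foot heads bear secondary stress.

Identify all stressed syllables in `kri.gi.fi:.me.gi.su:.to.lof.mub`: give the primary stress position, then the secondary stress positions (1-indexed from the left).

primary 3, secondary 5, 7, 8, 9

Weights: 1 kri L, 2 gi L, 3 fi: L, 4 me L, 5 gi L, 6 su: L, 7 to L, 8 lof H, 9 mub H.
Parse right to left (heavy = foot alone; LL = one foot; stranded L unfooted): kri (gi.ˈfi:) (me.ˈgi) (su:.ˈto) (ˈlof) (ˈmub).
Foot heads: 3, 5, 7, 8, 9.
Primary stress on the leftmost head = syllable 3.
Secondary stress on 5, 7, 8, 9: kri.gi.ˈfi:.me.ˌgi.su:.ˌto.ˌlof.ˌmub.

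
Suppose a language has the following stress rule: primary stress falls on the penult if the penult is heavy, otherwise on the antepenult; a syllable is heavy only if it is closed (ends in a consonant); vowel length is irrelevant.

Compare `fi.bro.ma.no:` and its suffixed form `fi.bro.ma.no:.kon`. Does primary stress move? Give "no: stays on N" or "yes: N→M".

Base `fi.bro.ma.no:` (4 syllables):
  Weights: 2 bro L, 3 ma L, 4 no: L.
  The penult (syllable 3, ma) is light, so stress falls on the antepenult (syllable 2, bro).
  → primary stress on syllable 2.
Suffixed `fi.bro.ma.no:.kon` (5 syllables):
  Weights: 3 ma L, 4 no: L, 5 kon H.
  The penult (syllable 4, no:) is light, so stress falls on the antepenult (syllable 3, ma).
  → primary stress on syllable 3.

yes: 2→3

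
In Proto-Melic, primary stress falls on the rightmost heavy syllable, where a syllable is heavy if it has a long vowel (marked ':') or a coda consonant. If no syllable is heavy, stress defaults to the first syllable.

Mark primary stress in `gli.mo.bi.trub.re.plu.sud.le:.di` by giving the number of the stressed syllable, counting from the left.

Weights: 1 gli L, 2 mo L, 3 bi L, 4 trub H, 5 re L, 6 plu L, 7 sud H, 8 le: H, 9 di L.
Heavy syllables in the domain: 4, 7, 8. The rightmost is syllable 8 (le:).
Primary stress: syllable 8 → gli.mo.bi.trub.re.plu.sud.ˈle:.di.

8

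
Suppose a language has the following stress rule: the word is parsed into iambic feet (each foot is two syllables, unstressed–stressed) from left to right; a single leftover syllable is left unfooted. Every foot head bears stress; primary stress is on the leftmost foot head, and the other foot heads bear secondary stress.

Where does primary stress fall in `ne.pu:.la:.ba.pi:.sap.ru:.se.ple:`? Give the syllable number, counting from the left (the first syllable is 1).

Parse left to right into iambic (σˈσ) feet: (ne.ˈpu:) (la:.ˈba) (pi:.ˈsap) (ru:.ˈse) ple:. Syllable 9 is left unfooted.
Foot heads (stressed positions): 2, 4, 6, 8.
End Rule Leftmost: primary stress on the leftmost head = syllable 2.
Primary stress: syllable 2 → ne.ˈpu:.la:.ba.pi:.sap.ru:.se.ple:.

2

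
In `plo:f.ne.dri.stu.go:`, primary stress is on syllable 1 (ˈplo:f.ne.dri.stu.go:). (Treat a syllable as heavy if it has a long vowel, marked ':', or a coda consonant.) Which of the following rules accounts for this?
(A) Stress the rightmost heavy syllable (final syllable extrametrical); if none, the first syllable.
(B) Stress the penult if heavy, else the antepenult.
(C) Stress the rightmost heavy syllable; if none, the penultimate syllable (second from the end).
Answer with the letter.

Rule A → syllable 1 ✓.
Rule B → syllable 3 (observed: 1).
Rule C → syllable 5 (observed: 1).

A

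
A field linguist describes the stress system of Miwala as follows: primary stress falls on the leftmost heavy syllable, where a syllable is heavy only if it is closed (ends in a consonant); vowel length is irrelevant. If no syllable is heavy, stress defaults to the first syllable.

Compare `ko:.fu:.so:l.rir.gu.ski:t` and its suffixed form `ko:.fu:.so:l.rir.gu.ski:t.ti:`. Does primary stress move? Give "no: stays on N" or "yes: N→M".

Base `ko:.fu:.so:l.rir.gu.ski:t` (6 syllables):
  Weights: 1 ko: L, 2 fu: L, 3 so:l H, 4 rir H, 5 gu L, 6 ski:t H.
  Heavy syllables in the domain: 3, 4, 6. The leftmost is syllable 3 (so:l).
  → primary stress on syllable 3.
Suffixed `ko:.fu:.so:l.rir.gu.ski:t.ti:` (7 syllables):
  Weights: 1 ko: L, 2 fu: L, 3 so:l H, 4 rir H, 5 gu L, 6 ski:t H, 7 ti: L.
  Heavy syllables in the domain: 3, 4, 6. The leftmost is syllable 3 (so:l).
  → primary stress on syllable 3.

no: stays on 3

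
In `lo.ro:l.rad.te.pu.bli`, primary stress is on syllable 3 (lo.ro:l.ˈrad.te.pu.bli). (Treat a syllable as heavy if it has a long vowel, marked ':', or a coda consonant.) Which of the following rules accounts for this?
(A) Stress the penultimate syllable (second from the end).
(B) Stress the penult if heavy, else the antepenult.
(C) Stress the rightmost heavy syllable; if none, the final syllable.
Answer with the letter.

Rule A → syllable 5 (observed: 3).
Rule B → syllable 4 (observed: 3).
Rule C → syllable 3 ✓.

C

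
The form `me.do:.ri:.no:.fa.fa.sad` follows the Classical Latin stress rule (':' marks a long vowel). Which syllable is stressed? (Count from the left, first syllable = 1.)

5

Classical Latin: stress the penult if heavy (long vowel or closed), else the antepenult.
Weights: 5 fa L, 6 fa L, 7 sad H.
The penult (syllable 6, fa) is light, so stress falls on the antepenult (syllable 5, fa).
Stress on syllable 5: me.do:.ri:.no:.ˈfa.fa.sad.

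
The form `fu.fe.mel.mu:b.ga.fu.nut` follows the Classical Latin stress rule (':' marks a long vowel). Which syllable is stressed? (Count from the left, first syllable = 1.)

5

Classical Latin: stress the penult if heavy (long vowel or closed), else the antepenult.
Weights: 5 ga L, 6 fu L, 7 nut H.
The penult (syllable 6, fu) is light, so stress falls on the antepenult (syllable 5, ga).
Stress on syllable 5: fu.fe.mel.mu:b.ˈga.fu.nut.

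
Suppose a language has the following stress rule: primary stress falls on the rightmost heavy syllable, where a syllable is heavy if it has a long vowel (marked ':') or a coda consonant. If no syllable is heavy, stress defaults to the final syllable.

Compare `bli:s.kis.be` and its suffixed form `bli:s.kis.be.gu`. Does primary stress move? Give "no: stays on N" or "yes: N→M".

no: stays on 2

Base `bli:s.kis.be` (3 syllables):
  Weights: 1 bli:s H, 2 kis H, 3 be L.
  Heavy syllables in the domain: 1, 2. The rightmost is syllable 2 (kis).
  → primary stress on syllable 2.
Suffixed `bli:s.kis.be.gu` (4 syllables):
  Weights: 1 bli:s H, 2 kis H, 3 be L, 4 gu L.
  Heavy syllables in the domain: 1, 2. The rightmost is syllable 2 (kis).
  → primary stress on syllable 2.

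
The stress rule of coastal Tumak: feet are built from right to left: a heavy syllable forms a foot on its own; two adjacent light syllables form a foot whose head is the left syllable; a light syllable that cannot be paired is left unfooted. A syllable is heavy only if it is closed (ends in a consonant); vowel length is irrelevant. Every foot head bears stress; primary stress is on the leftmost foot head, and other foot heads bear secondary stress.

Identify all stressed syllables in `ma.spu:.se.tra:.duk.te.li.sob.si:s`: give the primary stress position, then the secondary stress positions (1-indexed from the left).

Weights: 1 ma L, 2 spu: L, 3 se L, 4 tra: L, 5 duk H, 6 te L, 7 li L, 8 sob H, 9 si:s H.
Parse right to left (heavy = foot alone; LL = one foot; stranded L unfooted): (ˈma.spu:) (ˈse.tra:) (ˈduk) (ˈte.li) (ˈsob) (ˈsi:s).
Foot heads: 1, 3, 5, 6, 8, 9.
Primary stress on the leftmost head = syllable 1.
Secondary stress on 3, 5, 6, 8, 9: ˈma.spu:.ˌse.tra:.ˌduk.ˌte.li.ˌsob.ˌsi:s.

primary 1, secondary 3, 5, 6, 8, 9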